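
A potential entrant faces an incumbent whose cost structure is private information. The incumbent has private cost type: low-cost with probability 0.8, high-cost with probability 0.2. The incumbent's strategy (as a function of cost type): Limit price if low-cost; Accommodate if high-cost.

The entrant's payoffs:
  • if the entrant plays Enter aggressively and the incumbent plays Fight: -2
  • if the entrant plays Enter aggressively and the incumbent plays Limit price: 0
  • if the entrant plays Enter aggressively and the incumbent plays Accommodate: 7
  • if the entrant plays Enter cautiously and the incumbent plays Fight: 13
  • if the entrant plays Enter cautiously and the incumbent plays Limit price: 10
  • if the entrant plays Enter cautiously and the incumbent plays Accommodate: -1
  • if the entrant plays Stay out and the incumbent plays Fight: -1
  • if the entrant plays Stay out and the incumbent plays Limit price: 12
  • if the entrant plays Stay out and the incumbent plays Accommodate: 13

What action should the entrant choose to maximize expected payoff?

E[Enter aggressively] = 0.8·(0) + 0.2·(7) = 1.4
E[Enter cautiously] = 0.8·(10) + 0.2·(-1) = 7.8
E[Stay out] = 0.8·(12) + 0.2·(13) = 12.2
Best response: Stay out (12.2 is the largest).

Stay out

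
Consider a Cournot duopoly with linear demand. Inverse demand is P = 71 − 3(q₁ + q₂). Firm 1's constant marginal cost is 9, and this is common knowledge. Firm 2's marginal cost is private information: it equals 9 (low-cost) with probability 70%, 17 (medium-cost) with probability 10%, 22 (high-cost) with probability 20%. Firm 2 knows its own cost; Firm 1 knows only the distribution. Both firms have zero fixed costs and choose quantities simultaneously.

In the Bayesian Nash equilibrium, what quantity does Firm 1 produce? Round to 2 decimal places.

7.27

Firm 2 with cost c maximizes (71 − 3(q₁+q₂) − c)·q₂, giving q₂(c) = (71 − c − 3q₁)/6.
E[c₂] = 0.7·9 + 0.1·17 + 0.2·22 = 12.4
Firm 1's FOC against E[q₂] yields q₁ = (71 − 2·9 + E[c₂])/9 = (71 − 18 + 12.4)/9 = 7.26667.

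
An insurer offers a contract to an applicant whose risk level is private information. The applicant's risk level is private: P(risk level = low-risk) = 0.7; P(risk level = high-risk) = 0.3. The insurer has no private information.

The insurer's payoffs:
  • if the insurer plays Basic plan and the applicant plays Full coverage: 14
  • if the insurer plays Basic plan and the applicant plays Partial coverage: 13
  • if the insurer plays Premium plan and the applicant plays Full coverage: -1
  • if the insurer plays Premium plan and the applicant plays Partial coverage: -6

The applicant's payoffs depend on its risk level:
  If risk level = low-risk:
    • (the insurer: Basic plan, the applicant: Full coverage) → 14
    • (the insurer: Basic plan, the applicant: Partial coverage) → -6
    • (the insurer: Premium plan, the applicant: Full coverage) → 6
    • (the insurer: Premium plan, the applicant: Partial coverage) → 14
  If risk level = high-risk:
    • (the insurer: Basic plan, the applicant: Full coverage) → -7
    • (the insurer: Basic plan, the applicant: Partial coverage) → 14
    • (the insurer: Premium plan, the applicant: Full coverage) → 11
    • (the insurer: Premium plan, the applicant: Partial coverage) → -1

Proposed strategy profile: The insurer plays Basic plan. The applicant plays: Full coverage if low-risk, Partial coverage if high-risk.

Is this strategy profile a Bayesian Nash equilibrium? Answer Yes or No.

The insurer plays Basic plan: E[Basic plan] = 0.7·(14) + 0.3·(13) = 13.7; E[Premium plan] = -2.5. Best-responding. ✓
The applicant (risk level low-risk), facing Basic plan: Full coverage gives 14, Partial coverage gives -6. Proposed Full coverage is best. ✓
The applicant (risk level high-risk), facing Basic plan: Full coverage gives -7, Partial coverage gives 14. Proposed Partial coverage is best. ✓

Yes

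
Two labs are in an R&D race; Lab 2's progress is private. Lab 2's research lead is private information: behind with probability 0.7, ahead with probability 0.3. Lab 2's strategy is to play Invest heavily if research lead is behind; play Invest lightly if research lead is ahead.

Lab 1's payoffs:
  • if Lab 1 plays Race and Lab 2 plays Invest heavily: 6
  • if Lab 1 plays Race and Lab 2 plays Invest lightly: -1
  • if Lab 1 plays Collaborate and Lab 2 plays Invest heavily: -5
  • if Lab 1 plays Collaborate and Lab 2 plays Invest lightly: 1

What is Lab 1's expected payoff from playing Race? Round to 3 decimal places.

Take the expectation over Lab 2's research lead, weighting each type's action by its prior probability.
E[Race] = 0.7·6 + 0.3·(-1) = 4.2 + (-0.3) = 3.9

3.900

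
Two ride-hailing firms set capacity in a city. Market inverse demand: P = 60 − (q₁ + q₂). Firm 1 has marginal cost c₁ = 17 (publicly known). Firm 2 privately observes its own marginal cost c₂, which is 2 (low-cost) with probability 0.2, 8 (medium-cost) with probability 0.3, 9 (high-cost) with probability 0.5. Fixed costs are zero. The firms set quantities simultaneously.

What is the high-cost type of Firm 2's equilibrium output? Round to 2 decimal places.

Each type of Firm 2 best-responds to q₁; Firm 1 best-responds to the expected q₂ over Firm 2's types.
Firm 2 with cost c maximizes (60 − (q₁+q₂) − c)·q₂, giving q₂(c) = (60 − c − q₁)/2.
E[c₂] = 0.2·2 + 0.3·8 + 0.5·9 = 7.3
Firm 1's FOC against E[q₂] yields q₁ = (60 − 2·17 + E[c₂])/3 = (60 − 34 + 7.3)/3 = 11.1.
q₂(high-cost) = (60 − 9 − 11.1)/2 = 19.95.

19.95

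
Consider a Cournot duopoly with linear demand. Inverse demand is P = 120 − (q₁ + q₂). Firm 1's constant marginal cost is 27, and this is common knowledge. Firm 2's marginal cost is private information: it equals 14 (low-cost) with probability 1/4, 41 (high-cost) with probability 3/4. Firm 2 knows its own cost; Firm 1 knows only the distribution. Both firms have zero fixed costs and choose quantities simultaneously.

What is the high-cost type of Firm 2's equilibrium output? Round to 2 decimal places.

22.79

Type-c best response for Firm 2: q₂(c) = (120 − c)/2 − q₁/2.
Firm 1 maximizes expected profit; its first-order condition is 120 − 2q₁ − E[q₂] − 27 = 0.
Substituting E[q₂] and solving: E[c₂] = 34.25, so q₁ = (120 − 2·27 + 34.25)/3 = 33.4167.
q₂(high-cost) = (120 − 41 − 33.4167)/2 = 22.7917.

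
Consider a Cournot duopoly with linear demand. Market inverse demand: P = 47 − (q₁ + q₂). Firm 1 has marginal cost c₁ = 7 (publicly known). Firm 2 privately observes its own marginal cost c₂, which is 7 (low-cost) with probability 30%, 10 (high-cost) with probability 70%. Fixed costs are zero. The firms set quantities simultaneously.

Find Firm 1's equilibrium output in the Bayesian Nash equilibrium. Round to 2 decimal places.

Firm 2 with cost c maximizes (47 − (q₁+q₂) − c)·q₂, giving q₂(c) = (47 − c − q₁)/2.
E[c₂] = 0.3·7 + 0.7·10 = 9.1
Firm 1's FOC against E[q₂] yields q₁ = (47 − 2·7 + E[c₂])/3 = (47 − 14 + 9.1)/3 = 14.0333.

14.03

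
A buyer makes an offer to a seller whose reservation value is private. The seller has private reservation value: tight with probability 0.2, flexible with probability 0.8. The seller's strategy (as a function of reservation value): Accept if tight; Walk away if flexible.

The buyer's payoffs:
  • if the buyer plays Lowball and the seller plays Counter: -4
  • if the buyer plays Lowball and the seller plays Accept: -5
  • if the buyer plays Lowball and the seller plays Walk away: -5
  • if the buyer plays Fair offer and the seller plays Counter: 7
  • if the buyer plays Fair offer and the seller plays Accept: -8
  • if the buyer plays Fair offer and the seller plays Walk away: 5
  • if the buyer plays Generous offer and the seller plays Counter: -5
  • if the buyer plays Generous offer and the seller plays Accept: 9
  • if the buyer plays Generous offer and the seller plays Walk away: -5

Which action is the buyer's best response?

E[Lowball] = 0.2·(-5) + 0.8·(-5) = -5
E[Fair offer] = 0.2·(-8) + 0.8·(5) = 2.4
E[Generous offer] = 0.2·(9) + 0.8·(-5) = -2.2
Best response: Fair offer (2.4 is the largest).

Fair offer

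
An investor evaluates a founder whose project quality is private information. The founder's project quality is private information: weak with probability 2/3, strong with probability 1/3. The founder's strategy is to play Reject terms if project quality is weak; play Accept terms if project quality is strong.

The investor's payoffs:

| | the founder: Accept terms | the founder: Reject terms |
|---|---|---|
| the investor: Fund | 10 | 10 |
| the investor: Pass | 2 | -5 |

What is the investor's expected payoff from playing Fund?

Take the expectation over the founder's project quality, weighting each type's action by its prior probability.
E[Fund] = 2/3·10 + 1/3·10 = 20/3 + 10/3 = 10

10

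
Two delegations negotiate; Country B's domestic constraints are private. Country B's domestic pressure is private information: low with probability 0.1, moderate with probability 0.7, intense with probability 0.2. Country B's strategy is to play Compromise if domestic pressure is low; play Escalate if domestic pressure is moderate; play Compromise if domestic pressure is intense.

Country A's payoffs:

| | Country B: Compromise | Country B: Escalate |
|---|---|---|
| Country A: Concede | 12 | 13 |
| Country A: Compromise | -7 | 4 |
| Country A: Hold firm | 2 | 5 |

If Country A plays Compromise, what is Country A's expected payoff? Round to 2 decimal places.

0.70

E[Compromise] = 0.1·(-7) + 0.7·4 + 0.2·(-7) = (-0.7) + 2.8 + (-1.4) = 0.7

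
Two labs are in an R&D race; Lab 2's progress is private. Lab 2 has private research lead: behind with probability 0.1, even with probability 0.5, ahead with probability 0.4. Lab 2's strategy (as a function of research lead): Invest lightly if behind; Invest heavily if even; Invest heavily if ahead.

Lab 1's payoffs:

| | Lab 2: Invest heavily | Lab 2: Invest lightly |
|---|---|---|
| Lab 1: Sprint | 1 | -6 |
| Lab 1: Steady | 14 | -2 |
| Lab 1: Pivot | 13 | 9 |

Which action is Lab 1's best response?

Pivot

E[Sprint] = 0.1·(-6) + 0.5·(1) + 0.4·(1) = 0.3
E[Steady] = 0.1·(-2) + 0.5·(14) + 0.4·(14) = 12.4
E[Pivot] = 0.1·(9) + 0.5·(13) + 0.4·(13) = 12.6
Best response: Pivot (12.6 is the largest).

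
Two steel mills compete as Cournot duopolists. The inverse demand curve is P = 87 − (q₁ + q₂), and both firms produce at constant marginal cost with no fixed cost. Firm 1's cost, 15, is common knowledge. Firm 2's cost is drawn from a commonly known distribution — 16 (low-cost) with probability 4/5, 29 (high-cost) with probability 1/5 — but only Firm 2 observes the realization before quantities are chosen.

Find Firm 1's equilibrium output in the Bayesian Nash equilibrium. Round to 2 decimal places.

25.20

Type-c best response for Firm 2: q₂(c) = (87 − c)/2 − q₁/2.
Firm 1 maximizes expected profit; its first-order condition is 87 − 2q₁ − E[q₂] − 15 = 0.
Substituting E[q₂] and solving: E[c₂] = 18.6, so q₁ = (87 − 2·15 + 18.6)/3 = 25.2.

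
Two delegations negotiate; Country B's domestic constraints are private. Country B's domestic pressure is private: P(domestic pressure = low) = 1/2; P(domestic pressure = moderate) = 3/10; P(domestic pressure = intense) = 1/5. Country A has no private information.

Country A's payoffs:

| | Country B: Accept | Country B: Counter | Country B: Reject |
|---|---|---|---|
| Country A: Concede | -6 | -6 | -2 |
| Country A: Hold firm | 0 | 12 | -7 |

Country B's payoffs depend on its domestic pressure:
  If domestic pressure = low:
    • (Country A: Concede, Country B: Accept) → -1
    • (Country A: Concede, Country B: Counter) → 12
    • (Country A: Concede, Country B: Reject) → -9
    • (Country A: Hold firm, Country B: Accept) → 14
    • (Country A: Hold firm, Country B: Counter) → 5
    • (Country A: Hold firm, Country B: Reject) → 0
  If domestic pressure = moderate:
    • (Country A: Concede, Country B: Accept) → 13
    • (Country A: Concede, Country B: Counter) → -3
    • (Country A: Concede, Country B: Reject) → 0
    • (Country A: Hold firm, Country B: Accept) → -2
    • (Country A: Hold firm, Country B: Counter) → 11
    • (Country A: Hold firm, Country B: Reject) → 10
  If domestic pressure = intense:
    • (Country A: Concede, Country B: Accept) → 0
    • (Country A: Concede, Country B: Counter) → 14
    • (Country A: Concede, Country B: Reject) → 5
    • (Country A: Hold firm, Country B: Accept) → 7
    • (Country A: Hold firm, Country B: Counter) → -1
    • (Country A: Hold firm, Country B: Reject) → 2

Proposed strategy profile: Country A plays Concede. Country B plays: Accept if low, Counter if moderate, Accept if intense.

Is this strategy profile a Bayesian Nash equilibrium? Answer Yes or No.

No

Country A plays Concede: E[Concede] = 1/2·(-6) + 3/10·(-6) + 1/5·(-6) = -6; E[Hold firm] = 18/5. Not best-responding. ✗
Country B (domestic pressure low), facing Concede: Accept gives -1, Counter gives 12, Reject gives -9. Proposed Accept is not best — profitable deviation exists. ✗
Country B (domestic pressure moderate), facing Concede: Accept gives 13, Counter gives -3, Reject gives 0. Proposed Counter is not best — profitable deviation exists. ✗
Country B (domestic pressure intense), facing Concede: Accept gives 0, Counter gives 14, Reject gives 5. Proposed Accept is not best — profitable deviation exists. ✗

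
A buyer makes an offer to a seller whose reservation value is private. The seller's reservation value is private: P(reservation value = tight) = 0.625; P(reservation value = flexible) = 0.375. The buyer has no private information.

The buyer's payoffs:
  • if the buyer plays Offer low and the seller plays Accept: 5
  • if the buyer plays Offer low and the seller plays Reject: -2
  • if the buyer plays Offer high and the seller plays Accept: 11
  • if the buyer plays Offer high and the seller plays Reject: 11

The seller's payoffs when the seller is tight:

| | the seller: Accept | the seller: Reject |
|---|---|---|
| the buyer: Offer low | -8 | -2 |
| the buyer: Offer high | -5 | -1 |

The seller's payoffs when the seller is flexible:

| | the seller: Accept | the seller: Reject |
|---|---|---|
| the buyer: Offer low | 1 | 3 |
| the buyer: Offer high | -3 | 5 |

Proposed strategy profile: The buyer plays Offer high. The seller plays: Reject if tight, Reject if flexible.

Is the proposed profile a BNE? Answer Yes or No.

The buyer plays Offer high: E[Offer high] = 0.625·(11) + 0.375·(11) = 11; E[Offer low] = -2. Best-responding. ✓
The seller (reservation value tight), facing Offer high: Accept gives -5, Reject gives -1. Proposed Reject is best. ✓
The seller (reservation value flexible), facing Offer high: Accept gives -3, Reject gives 5. Proposed Reject is best. ✓

Yes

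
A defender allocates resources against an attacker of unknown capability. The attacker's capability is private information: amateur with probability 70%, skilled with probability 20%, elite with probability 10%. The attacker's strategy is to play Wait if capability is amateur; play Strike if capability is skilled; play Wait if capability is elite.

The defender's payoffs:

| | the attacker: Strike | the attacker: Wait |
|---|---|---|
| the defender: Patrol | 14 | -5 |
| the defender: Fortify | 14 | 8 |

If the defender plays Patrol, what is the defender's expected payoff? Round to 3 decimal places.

E[Patrol] = 0.7·(-5) + 0.2·14 + 0.1·(-5) = (-3.5) + 2.8 + (-0.5) = -1.2

-1.200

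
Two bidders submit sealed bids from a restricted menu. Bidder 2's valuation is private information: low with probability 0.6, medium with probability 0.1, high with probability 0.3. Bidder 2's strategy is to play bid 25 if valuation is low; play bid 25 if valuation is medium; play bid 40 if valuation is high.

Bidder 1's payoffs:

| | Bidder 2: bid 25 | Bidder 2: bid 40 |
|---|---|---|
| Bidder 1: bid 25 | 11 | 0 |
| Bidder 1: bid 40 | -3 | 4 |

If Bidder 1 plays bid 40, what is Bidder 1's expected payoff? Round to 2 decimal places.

-0.90

E[bid 40] = 0.6·(-3) + 0.1·(-3) + 0.3·4 = (-1.8) + (-0.3) + 1.2 = -0.9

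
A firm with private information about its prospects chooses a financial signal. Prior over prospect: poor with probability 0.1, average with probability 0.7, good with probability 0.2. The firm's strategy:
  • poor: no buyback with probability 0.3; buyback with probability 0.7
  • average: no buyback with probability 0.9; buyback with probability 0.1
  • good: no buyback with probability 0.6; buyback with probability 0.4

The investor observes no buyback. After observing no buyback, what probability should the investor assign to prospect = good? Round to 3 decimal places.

P(no buyback) = 0.1·0.3 + 0.7·0.9 + 0.2·0.6 = 0.78
P(good | no buyback) = (0.2·0.6) / 0.78 = 0.12 / 0.78 = 0.153846

0.154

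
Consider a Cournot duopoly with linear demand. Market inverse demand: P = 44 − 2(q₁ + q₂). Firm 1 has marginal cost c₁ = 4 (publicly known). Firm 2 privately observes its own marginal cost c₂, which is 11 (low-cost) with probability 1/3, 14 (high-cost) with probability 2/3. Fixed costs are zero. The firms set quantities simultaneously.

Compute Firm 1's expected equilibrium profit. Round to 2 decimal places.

133.39

Type-c best response for Firm 2: q₂(c) = (44 − c)/4 − q₁/2.
Firm 1 maximizes expected profit; its first-order condition is 44 − 4q₁ − 2E[q₂] − 4 = 0.
Substituting E[q₂] and solving: E[c₂] = 13, so q₁ = (44 − 2·4 + 13)/6 = 8.16667.
E[P] = 44 − 2·(q₁ + E[q₂]) = 20.3333; Firm 1's expected profit = (E[P] − 4)·q₁ = (20.3333 − 4)·8.16667 = 133.389.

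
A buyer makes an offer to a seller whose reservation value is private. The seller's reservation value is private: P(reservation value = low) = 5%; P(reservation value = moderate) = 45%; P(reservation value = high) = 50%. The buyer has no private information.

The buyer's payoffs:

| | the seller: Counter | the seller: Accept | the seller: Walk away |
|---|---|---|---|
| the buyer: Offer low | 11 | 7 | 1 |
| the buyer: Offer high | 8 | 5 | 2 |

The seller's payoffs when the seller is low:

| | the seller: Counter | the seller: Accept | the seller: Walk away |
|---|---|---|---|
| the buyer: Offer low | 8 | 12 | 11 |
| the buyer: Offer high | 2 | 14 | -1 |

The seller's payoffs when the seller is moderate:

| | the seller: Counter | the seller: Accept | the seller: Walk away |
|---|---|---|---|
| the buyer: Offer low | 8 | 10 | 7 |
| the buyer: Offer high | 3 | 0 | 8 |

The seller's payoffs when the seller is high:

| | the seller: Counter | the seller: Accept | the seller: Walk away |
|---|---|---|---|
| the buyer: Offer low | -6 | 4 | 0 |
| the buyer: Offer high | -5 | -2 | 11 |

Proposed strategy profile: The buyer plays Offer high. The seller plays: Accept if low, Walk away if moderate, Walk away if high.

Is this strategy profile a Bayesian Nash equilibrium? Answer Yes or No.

A profile is a BNE iff every type of every player is best-responding given beliefs about the other side.
The buyer plays Offer high: E[Offer high] = 0.05·(5) + 0.45·(2) + 0.5·(2) = 2.15; E[Offer low] = 1.3. Best-responding. ✓
The seller (reservation value low), facing Offer high: Counter gives 2, Accept gives 14, Walk away gives -1. Proposed Accept is best. ✓
The seller (reservation value moderate), facing Offer high: Counter gives 3, Accept gives 0, Walk away gives 8. Proposed Walk away is best. ✓
The seller (reservation value high), facing Offer high: Counter gives -5, Accept gives -2, Walk away gives 11. Proposed Walk away is best. ✓

Yes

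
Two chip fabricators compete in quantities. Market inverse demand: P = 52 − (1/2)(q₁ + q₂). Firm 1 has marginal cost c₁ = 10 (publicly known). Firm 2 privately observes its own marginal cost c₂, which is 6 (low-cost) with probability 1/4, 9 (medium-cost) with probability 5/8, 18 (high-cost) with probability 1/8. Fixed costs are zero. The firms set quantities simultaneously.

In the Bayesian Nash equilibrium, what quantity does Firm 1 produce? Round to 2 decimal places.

27.58

Firm 2 with cost c maximizes (52 − (1/2)(q₁+q₂) − c)·q₂, giving q₂(c) = (52 − c − (1/2)q₁).
E[c₂] = 1/4·6 + 5/8·9 + 1/8·18 = 9.375
Firm 1's FOC against E[q₂] yields q₁ = (52 − 2·10 + E[c₂])/(3/2) = (52 − 20 + 9.375)/(3/2) = 27.5833.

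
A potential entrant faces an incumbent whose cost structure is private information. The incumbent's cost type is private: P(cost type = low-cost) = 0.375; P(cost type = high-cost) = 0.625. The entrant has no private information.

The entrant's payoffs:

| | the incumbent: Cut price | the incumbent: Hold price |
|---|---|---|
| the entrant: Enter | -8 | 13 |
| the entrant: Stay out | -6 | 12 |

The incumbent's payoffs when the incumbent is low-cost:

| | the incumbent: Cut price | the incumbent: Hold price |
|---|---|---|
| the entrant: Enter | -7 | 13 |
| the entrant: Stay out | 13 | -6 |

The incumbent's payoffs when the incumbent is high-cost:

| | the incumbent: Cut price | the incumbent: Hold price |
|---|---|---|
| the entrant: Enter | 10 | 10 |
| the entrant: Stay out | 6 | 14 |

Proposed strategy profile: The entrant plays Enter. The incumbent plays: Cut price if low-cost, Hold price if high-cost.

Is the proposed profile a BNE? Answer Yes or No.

No

The entrant plays Enter: E[Enter] = 0.375·(-8) + 0.625·(13) = 5.125; E[Stay out] = 5.25. Not best-responding. ✗
The incumbent (cost type low-cost), facing Enter: Cut price gives -7, Hold price gives 13. Proposed Cut price is not best — profitable deviation exists. ✗
The incumbent (cost type high-cost), facing Enter: Cut price gives 10, Hold price gives 10. Proposed Hold price is best. ✓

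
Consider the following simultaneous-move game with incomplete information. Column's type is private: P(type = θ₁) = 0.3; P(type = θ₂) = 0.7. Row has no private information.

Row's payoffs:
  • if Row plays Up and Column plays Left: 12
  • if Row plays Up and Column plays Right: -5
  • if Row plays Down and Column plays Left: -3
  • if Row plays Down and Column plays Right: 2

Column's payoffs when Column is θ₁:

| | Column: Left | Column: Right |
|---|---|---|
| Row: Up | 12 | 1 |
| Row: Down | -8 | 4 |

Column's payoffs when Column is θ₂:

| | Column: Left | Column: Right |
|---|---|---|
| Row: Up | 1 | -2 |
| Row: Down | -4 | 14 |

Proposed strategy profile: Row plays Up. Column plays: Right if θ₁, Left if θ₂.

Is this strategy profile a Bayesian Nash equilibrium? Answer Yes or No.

A profile is a BNE iff every type of every player is best-responding given beliefs about the other side.
Row plays Up: E[Up] = 0.3·(-5) + 0.7·(12) = 6.9; E[Down] = -1.5. Best-responding. ✓
Column (type θ₁), facing Up: Left gives 12, Right gives 1. Proposed Right is not best — profitable deviation exists. ✗
Column (type θ₂), facing Up: Left gives 1, Right gives -2. Proposed Left is best. ✓

No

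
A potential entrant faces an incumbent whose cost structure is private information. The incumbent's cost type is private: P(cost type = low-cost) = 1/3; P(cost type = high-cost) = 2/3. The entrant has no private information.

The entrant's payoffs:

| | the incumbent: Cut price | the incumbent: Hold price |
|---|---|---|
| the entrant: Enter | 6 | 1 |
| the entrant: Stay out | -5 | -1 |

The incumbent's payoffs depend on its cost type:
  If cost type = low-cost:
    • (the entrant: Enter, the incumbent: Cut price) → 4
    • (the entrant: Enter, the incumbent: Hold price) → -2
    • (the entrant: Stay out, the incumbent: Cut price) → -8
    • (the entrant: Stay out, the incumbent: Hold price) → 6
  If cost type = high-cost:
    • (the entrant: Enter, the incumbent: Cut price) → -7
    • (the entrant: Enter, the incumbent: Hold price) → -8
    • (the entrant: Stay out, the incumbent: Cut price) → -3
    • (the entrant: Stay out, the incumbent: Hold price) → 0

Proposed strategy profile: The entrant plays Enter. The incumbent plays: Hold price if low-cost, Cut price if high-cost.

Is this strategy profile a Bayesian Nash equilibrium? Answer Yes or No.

No

The entrant plays Enter: E[Enter] = 1/3·(1) + 2/3·(6) = 13/3; E[Stay out] = -11/3. Best-responding. ✓
The incumbent (cost type low-cost), facing Enter: Cut price gives 4, Hold price gives -2. Proposed Hold price is not best — profitable deviation exists. ✗
The incumbent (cost type high-cost), facing Enter: Cut price gives -7, Hold price gives -8. Proposed Cut price is best. ✓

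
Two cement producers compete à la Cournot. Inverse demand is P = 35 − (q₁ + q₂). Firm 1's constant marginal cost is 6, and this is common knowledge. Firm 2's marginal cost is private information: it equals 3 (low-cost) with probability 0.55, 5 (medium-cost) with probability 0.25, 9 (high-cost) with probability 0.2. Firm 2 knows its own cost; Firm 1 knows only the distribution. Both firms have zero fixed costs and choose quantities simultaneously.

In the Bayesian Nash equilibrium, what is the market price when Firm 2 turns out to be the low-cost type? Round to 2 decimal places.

Firm 2 with cost c maximizes (35 − (q₁+q₂) − c)·q₂, giving q₂(c) = (35 − c − q₁)/2.
E[c₂] = 0.55·3 + 0.25·5 + 0.2·9 = 4.7
Firm 1's FOC against E[q₂] yields q₁ = (35 − 2·6 + E[c₂])/3 = (35 − 12 + 4.7)/3 = 9.23333.
q₂(low-cost) = 11.3833, so P = 35 − (9.23333 + 11.3833) = 14.3833.

14.38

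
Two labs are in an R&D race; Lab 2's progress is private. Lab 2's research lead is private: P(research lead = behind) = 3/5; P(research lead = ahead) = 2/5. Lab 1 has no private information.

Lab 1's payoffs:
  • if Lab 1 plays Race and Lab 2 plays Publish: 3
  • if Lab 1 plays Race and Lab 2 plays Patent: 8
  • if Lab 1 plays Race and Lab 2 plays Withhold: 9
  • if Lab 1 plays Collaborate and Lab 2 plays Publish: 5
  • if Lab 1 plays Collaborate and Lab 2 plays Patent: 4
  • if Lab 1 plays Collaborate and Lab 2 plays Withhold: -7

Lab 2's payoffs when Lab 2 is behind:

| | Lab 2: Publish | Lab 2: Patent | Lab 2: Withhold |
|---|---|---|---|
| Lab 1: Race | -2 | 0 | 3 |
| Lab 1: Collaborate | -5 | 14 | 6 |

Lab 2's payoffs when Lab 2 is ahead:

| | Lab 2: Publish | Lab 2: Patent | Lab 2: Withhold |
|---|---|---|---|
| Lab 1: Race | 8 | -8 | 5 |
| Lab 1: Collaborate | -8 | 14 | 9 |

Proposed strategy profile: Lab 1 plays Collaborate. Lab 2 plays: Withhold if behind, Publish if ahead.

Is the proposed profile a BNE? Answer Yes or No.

Lab 1 plays Collaborate: E[Collaborate] = 3/5·(-7) + 2/5·(5) = -11/5; E[Race] = 33/5. Not best-responding. ✗
Lab 2 (research lead behind), facing Collaborate: Publish gives -5, Patent gives 14, Withhold gives 6. Proposed Withhold is not best — profitable deviation exists. ✗
Lab 2 (research lead ahead), facing Collaborate: Publish gives -8, Patent gives 14, Withhold gives 9. Proposed Publish is not best — profitable deviation exists. ✗

No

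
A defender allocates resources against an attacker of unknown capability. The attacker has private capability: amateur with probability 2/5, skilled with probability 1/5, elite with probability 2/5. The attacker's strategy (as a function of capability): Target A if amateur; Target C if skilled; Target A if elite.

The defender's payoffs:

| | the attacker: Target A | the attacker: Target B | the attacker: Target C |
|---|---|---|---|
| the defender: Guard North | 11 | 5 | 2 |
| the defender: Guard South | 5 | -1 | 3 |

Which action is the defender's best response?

Guard North

Compute the defender's expected payoff for each action, taking the expectation over the attacker's type.
E[Guard North] = 2/5·(11) + 1/5·(2) + 2/5·(11) = 46/5
E[Guard South] = 2/5·(5) + 1/5·(3) + 2/5·(5) = 23/5
Best response: Guard North (46/5 is the largest).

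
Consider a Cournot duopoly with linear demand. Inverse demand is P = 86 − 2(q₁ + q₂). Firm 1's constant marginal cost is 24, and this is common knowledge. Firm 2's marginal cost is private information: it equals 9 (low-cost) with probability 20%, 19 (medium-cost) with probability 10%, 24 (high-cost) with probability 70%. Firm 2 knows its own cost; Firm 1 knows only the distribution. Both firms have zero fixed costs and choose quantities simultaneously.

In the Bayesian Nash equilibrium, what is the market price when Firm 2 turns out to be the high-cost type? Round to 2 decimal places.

Type-c best response for Firm 2: q₂(c) = (86 − c)/4 − q₁/2.
Firm 1 maximizes expected profit; its first-order condition is 86 − 4q₁ − 2E[q₂] − 24 = 0.
Substituting E[q₂] and solving: E[c₂] = 20.5, so q₁ = (86 − 2·24 + 20.5)/6 = 9.75.
q₂(high-cost) = 10.625, so P = 86 − 2·(9.75 + 10.625) = 45.25.

45.25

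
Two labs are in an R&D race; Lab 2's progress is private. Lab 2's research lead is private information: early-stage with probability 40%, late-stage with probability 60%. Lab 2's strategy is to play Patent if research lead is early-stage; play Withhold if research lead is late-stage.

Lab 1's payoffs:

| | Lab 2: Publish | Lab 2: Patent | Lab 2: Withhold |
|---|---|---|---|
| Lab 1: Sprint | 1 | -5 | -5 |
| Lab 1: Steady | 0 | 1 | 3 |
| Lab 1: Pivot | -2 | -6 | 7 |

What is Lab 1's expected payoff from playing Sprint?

E[Sprint] = 0.4·(-5) + 0.6·(-5) = (-2) + (-3) = -5

-5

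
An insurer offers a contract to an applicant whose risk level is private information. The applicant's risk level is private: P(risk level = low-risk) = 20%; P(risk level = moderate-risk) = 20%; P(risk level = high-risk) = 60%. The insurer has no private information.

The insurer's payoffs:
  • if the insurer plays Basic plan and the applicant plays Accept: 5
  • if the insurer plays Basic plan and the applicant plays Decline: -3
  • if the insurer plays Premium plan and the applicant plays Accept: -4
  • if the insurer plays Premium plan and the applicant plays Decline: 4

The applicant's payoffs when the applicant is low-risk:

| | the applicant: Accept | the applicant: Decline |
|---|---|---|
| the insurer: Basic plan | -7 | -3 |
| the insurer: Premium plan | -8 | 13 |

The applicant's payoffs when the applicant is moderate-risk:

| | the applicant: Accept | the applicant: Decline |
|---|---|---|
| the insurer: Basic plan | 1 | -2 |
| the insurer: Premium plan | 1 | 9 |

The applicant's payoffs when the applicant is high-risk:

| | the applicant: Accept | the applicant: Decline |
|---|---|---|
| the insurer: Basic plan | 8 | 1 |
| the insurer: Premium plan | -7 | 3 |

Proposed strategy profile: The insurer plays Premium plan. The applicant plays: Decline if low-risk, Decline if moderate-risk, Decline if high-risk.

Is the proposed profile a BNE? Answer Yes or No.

Yes

The insurer plays Premium plan: E[Premium plan] = 0.2·(4) + 0.2·(4) + 0.6·(4) = 4; E[Basic plan] = -3. Best-responding. ✓
The applicant (risk level low-risk), facing Premium plan: Accept gives -8, Decline gives 13. Proposed Decline is best. ✓
The applicant (risk level moderate-risk), facing Premium plan: Accept gives 1, Decline gives 9. Proposed Decline is best. ✓
The applicant (risk level high-risk), facing Premium plan: Accept gives -7, Decline gives 3. Proposed Decline is best. ✓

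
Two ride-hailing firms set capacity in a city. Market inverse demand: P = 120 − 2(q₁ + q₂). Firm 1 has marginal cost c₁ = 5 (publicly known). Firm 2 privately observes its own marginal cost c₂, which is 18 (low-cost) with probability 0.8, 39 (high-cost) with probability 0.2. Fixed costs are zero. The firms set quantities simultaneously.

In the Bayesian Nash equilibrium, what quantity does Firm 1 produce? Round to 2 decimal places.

22.03

Type-c best response for Firm 2: q₂(c) = (120 − c)/4 − q₁/2.
Firm 1 maximizes expected profit; its first-order condition is 120 − 4q₁ − 2E[q₂] − 5 = 0.
Substituting E[q₂] and solving: E[c₂] = 22.2, so q₁ = (120 − 2·5 + 22.2)/6 = 22.0333.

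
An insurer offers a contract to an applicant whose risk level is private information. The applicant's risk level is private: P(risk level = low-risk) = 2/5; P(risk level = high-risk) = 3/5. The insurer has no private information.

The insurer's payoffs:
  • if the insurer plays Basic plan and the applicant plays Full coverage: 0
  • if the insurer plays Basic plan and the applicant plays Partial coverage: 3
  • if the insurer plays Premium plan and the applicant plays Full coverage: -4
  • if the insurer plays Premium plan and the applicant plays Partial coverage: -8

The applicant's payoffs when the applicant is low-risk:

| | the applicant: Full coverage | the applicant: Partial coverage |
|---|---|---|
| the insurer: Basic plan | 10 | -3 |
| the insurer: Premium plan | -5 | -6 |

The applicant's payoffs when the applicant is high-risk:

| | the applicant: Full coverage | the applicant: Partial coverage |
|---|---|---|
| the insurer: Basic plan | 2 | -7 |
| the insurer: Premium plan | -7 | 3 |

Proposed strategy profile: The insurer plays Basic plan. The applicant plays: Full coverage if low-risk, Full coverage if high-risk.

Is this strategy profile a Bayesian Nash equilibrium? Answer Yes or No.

A profile is a BNE iff every type of every player is best-responding given beliefs about the other side.
The insurer plays Basic plan: E[Basic plan] = 2/5·(0) + 3/5·(0) = 0; E[Premium plan] = -4. Best-responding. ✓
The applicant (risk level low-risk), facing Basic plan: Full coverage gives 10, Partial coverage gives -3. Proposed Full coverage is best. ✓
The applicant (risk level high-risk), facing Basic plan: Full coverage gives 2, Partial coverage gives -7. Proposed Full coverage is best. ✓

Yes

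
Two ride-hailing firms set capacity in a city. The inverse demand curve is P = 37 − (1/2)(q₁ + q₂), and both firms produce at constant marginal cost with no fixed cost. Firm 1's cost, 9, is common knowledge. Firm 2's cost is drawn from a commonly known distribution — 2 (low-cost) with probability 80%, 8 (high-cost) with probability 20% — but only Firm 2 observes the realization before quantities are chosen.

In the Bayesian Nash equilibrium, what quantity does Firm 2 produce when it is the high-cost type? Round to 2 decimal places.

Each type of Firm 2 best-responds to q₁; Firm 1 best-responds to the expected q₂ over Firm 2's types.
Firm 2 with cost c maximizes (37 − (1/2)(q₁+q₂) − c)·q₂, giving q₂(c) = (37 − c − (1/2)q₁).
E[c₂] = 0.8·2 + 0.2·8 = 3.2
Firm 1's FOC against E[q₂] yields q₁ = (37 − 2·9 + E[c₂])/(3/2) = (37 − 18 + 3.2)/(3/2) = 14.8.
q₂(high-cost) = (37 − 8 − (1/2)·14.8) = 21.6.

21.60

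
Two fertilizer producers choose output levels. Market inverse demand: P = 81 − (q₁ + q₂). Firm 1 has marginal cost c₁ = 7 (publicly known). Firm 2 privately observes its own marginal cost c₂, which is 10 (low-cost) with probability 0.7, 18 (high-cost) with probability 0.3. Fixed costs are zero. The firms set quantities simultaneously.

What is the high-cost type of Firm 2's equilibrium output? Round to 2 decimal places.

18.27

Firm 2 with cost c maximizes (81 − (q₁+q₂) − c)·q₂, giving q₂(c) = (81 − c − q₁)/2.
E[c₂] = 0.7·10 + 0.3·18 = 12.4
Firm 1's FOC against E[q₂] yields q₁ = (81 − 2·7 + E[c₂])/3 = (81 − 14 + 12.4)/3 = 26.4667.
q₂(high-cost) = (81 − 18 − 26.4667)/2 = 18.2667.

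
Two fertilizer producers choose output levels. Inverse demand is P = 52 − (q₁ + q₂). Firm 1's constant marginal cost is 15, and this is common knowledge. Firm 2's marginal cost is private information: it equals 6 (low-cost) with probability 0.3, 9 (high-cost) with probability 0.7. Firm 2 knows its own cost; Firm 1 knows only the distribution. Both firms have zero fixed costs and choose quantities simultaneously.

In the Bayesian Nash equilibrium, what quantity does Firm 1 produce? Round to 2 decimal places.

Firm 2 with cost c maximizes (52 − (q₁+q₂) − c)·q₂, giving q₂(c) = (52 − c − q₁)/2.
E[c₂] = 0.3·6 + 0.7·9 = 8.1
Firm 1's FOC against E[q₂] yields q₁ = (52 − 2·15 + E[c₂])/3 = (52 − 30 + 8.1)/3 = 10.0333.

10.03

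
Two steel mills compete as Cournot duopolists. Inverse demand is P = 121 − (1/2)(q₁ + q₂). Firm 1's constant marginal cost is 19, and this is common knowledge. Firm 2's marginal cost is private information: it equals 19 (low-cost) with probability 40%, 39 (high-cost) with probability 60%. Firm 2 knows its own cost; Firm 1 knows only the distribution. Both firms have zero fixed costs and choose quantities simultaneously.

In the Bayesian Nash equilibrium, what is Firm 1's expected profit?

Each type of Firm 2 best-responds to q₁; Firm 1 best-responds to the expected q₂ over Firm 2's types.
Firm 2 with cost c maximizes (121 − (1/2)(q₁+q₂) − c)·q₂, giving q₂(c) = (121 − c − (1/2)q₁).
E[c₂] = 0.4·19 + 0.6·39 = 31
Firm 1's FOC against E[q₂] yields q₁ = (121 − 2·19 + E[c₂])/(3/2) = (121 − 38 + 31)/(3/2) = 76.
E[P] = 121 − (1/2)·(q₁ + E[q₂]) = 57; Firm 1's expected profit = (E[P] − 19)·q₁ = (57 − 19)·76 = 2888.

2888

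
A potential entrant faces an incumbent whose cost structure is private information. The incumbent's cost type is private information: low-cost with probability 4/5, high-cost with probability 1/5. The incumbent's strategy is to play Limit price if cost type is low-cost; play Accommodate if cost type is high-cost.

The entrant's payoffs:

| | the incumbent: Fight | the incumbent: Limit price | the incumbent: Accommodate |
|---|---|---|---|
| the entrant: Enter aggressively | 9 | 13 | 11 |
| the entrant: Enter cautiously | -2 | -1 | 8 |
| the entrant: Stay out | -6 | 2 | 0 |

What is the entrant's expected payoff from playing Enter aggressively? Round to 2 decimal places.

12.60

E[Enter aggressively] = 4/5·13 + 1/5·11 = 52/5 + 11/5 = 63/5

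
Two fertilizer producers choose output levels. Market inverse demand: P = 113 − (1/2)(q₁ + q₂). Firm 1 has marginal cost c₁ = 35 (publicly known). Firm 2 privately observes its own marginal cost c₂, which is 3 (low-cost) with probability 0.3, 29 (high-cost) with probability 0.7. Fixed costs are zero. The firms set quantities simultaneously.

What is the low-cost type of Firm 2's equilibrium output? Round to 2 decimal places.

Firm 2 with cost c maximizes (113 − (1/2)(q₁+q₂) − c)·q₂, giving q₂(c) = (113 − c − (1/2)q₁).
E[c₂] = 0.3·3 + 0.7·29 = 21.2
Firm 1's FOC against E[q₂] yields q₁ = (113 − 2·35 + E[c₂])/(3/2) = (113 − 70 + 21.2)/(3/2) = 42.8.
q₂(low-cost) = (113 − 3 − (1/2)·42.8) = 88.6.

88.60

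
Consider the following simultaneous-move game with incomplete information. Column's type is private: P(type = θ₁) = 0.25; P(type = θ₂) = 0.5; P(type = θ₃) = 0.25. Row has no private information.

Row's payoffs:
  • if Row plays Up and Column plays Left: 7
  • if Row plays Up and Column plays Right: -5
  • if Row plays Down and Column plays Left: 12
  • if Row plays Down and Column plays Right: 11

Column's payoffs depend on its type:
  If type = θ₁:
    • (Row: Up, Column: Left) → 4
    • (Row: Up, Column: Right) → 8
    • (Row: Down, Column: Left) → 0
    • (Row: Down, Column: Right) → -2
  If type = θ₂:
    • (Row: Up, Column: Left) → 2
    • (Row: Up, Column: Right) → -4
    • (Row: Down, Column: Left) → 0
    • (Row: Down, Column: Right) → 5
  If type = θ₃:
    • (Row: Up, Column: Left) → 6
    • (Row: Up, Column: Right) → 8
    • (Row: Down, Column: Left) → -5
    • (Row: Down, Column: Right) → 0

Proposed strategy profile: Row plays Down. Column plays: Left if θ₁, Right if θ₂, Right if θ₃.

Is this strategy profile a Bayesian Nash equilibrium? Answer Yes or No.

A profile is a BNE iff every type of every player is best-responding given beliefs about the other side.
Row plays Down: E[Down] = 0.25·(12) + 0.5·(11) + 0.25·(11) = 11.25; E[Up] = -2. Best-responding. ✓
Column (type θ₁), facing Down: Left gives 0, Right gives -2. Proposed Left is best. ✓
Column (type θ₂), facing Down: Left gives 0, Right gives 5. Proposed Right is best. ✓
Column (type θ₃), facing Down: Left gives -5, Right gives 0. Proposed Right is best. ✓

Yes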